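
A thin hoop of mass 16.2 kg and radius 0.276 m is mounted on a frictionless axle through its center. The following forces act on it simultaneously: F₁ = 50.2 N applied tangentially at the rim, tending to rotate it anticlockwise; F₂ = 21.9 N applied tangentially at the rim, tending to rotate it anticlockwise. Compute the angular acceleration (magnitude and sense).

α ≈ 16.1 rad/s², anticlockwise

I = MR² = (16.2)(0.276)² = 1.234 kg·m².
Taking anticlockwise as positive: τ₁ = +(50.2)(0.276) = +13.86 N·m; τ₂ = +(21.9)(0.276) = +6.044 N·m.
Net torque τ = 19.90 N·m.
α = τ/I = 19.90/1.234 = 16.13 rad/s².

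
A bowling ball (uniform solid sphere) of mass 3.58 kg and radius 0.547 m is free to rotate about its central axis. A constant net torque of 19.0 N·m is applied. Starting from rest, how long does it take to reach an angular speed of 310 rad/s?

t ≈ 6.99 s

I = (2/5)MR² = (2/5)(3.58)(0.547)² = 0.4285 kg·m².
α = τ/I = 19.0/0.4285 = 44.34 rad/s².
ω = αt ⇒ t = ω/α = 310/44.34 = 6.991 s.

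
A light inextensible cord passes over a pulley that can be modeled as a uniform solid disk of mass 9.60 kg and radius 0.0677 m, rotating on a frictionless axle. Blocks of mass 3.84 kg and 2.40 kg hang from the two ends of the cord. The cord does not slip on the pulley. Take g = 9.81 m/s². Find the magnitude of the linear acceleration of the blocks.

a ≈ 1.28 m/s²

I = ½MR² = (1/2)(9.60)(0.0677)² = 0.02200 kg·m².
Heavier block: m₁g − T₁ = m₁a. Lighter block: T₂ − m₂g = m₂a.
Pulley: (T₁ − T₂)R = Iα = I(a/R), so T₁ − T₂ = (I/R²)a = (1/2)M_p a = 4.800·a.
Adding the three: (m₁ − m₂)g = (m₁ + m₂ + 4.800)a, so a = (3.84 − 2.40)(9.81)/(3.84 + 2.40 + 4.800) = 1.280 m/s².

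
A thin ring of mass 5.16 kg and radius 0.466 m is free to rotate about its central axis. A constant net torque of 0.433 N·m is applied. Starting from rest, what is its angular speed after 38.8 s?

ω ≈ 15.0 rad/s

I = MR² = (5.16)(0.466)² = 1.121 kg·m².
α = τ/I = 0.433/1.121 = 0.3864 rad/s².
ω = ω₀ + αt = 0 + (0.3864)(38.8) = 14.99 rad/s.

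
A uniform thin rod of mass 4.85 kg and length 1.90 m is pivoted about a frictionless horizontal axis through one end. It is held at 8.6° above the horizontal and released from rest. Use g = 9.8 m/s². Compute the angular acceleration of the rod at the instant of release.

α ≈ 7.65 rad/s²

About the pivot, I = (1/3)ML² = (1/3)(4.85)(1.90)² = 5.836 kg·m².
The weight acts at the center, a distance L/2 = 0.9500 m from the pivot; τ = Mg(L/2) cos 8.6° = 44.65 N·m.
α = τ/I = 44.65/5.836 = 7.650 rad/s².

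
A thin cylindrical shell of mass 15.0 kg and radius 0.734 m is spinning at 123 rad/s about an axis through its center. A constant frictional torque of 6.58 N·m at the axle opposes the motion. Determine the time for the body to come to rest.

t ≈ 151 s

I = MR² = (15.0)(0.734)² = 8.081 kg·m².
The net torque has magnitude 6.58 N·m, opposing ω.
|α| = τ/I = 6.580/8.081 = 0.8142 rad/s² (deceleration).
0 = ω₀ − |α|t ⇒ t = ω₀/|α| = 123/0.8142 = 151.1 s.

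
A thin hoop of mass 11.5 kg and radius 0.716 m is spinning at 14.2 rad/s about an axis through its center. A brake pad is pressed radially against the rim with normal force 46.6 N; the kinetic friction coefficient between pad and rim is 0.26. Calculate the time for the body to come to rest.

I = MR² = (11.5)(0.716)² = 5.896 kg·m².
Friction force f = μN = (0.26)(46.6) = 12.12 N at the rim; torque magnitude τ = fR = 8.675 N·m, opposing ω.
|α| = τ/I = 8.675/5.896 = 1.471 rad/s² (deceleration).
0 = ω₀ − |α|t ⇒ t = ω₀/|α| = 14.2/1.471 = 9.650 s.

t ≈ 9.65 s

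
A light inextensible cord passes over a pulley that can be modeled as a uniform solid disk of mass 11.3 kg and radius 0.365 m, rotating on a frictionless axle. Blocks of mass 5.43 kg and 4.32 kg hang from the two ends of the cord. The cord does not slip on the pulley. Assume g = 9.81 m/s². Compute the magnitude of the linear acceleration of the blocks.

a ≈ 0.707 m/s²

I = ½MR² = (1/2)(11.3)(0.365)² = 0.7527 kg·m².
Heavier block: m₁g − T₁ = m₁a. Lighter block: T₂ − m₂g = m₂a.
Pulley: (T₁ − T₂)R = Iα = I(a/R), so T₁ − T₂ = (I/R²)a = (1/2)M_p a = 5.650·a.
Adding the three: (m₁ − m₂)g = (m₁ + m₂ + 5.650)a, so a = (5.43 − 4.32)(9.81)/(5.43 + 4.32 + 5.650) = 0.7071 m/s².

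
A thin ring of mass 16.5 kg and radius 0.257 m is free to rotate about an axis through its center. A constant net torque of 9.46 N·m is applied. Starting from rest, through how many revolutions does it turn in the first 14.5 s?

≈ 145 revolutions

I = MR² = (16.5)(0.257)² = 1.090 kg·m².
α = τ/I = 9.46/1.090 = 8.680 rad/s².
θ = ½αt² = ½(8.680)(14.5)² = 912.5 rad.
Revolutions = θ/(2π) = 145.2.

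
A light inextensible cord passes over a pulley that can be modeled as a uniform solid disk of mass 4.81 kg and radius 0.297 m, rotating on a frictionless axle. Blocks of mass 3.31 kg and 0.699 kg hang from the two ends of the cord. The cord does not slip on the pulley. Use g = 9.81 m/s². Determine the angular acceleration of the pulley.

I = ½MR² = (1/2)(4.81)(0.297)² = 0.2121 kg·m².
Heavier block: m₁g − T₁ = m₁a. Lighter block: T₂ − m₂g = m₂a.
Pulley: (T₁ − T₂)R = Iα = I(a/R), so T₁ − T₂ = (I/R²)a = (1/2)M_p a = 2.405·a.
Adding the three: (m₁ − m₂)g = (m₁ + m₂ + 2.405)a, so a = (3.31 − 0.699)(9.81)/(3.31 + 0.699 + 2.405) = 3.993 m/s².
α = a/R = 3.993/0.297 = 13.45 rad/s².

α ≈ 13.4 rad/s²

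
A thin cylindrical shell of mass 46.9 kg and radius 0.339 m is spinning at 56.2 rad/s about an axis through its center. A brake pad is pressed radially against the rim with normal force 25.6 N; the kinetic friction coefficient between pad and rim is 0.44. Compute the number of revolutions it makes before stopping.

I = MR² = (46.9)(0.339)² = 5.390 kg·m².
Friction force f = μN = (0.44)(25.6) = 11.26 N at the rim; torque magnitude τ = fR = 3.818 N·m, opposing ω.
|α| = τ/I = 3.818/5.390 = 0.7085 rad/s² (deceleration).
ω² = ω₀² − 2|α|θ with ω = 0 ⇒ θ = ω₀²/(2|α|) = 2229 rad = 354.8 rev.

≈ 355 revolutions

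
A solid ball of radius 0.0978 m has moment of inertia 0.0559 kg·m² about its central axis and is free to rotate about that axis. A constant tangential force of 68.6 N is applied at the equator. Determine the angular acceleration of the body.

α ≈ 120 rad/s²

τ = F R = (68.6)(0.0978) = 6.709 N·m.
From τ = Iα: α = 6.709/0.05590 = 120.0 rad/s².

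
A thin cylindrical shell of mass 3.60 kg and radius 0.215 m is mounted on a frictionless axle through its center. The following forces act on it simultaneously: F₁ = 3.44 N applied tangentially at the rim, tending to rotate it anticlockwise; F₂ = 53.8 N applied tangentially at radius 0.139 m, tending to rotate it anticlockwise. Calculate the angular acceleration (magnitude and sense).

I = MR² = (3.60)(0.215)² = 0.1664 kg·m².
Taking anticlockwise as positive: τ₁ = +(3.44)(0.215) = +0.7396 N·m; τ₂ = +(53.8)(0.139) = +7.478 N·m.
Net torque τ = 8.218 N·m.
α = τ/I = 8.218/0.1664 = 49.38 rad/s².

α ≈ 49.4 rad/s², anticlockwise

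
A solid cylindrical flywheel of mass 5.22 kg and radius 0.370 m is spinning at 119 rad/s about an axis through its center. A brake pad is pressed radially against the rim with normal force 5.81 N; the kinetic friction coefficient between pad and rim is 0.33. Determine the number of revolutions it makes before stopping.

I = ½MR² = (1/2)(5.22)(0.370)² = 0.3573 kg·m².
Friction force f = μN = (0.33)(5.81) = 1.917 N at the rim; torque magnitude τ = fR = 0.7094 N·m, opposing ω.
|α| = τ/I = 0.7094/0.3573 = 1.985 rad/s² (deceleration).
ω² = ω₀² − 2|α|θ with ω = 0 ⇒ θ = ω₀²/(2|α|) = 3566 rad = 567.6 rev.

≈ 568 revolutions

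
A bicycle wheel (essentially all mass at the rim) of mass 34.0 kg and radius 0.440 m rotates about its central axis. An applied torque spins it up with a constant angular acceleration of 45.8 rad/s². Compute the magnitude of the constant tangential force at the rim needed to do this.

I = MR² = (34.0)(0.440)² = 6.582 kg·m².
The required torque is τ = Iα = (6.582)(45.80) = 301.5 N·m.
A tangential force at the rim gives τ = FR, so F = τ/R = 301.5/0.440 = 685.2 N.

F ≈ 685 N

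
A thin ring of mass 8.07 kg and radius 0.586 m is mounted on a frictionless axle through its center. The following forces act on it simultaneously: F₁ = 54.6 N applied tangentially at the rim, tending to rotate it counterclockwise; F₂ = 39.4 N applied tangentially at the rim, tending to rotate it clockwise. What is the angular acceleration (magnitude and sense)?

α ≈ 3.21 rad/s², counterclockwise

I = MR² = (8.07)(0.586)² = 2.771 kg·m².
Taking counterclockwise as positive: τ₁ = +(54.6)(0.586) = +32.00 N·m; τ₂ = −(39.4)(0.586) = −23.09 N·m.
Net torque τ = 8.907 N·m.
α = τ/I = 8.907/2.771 = 3.214 rad/s².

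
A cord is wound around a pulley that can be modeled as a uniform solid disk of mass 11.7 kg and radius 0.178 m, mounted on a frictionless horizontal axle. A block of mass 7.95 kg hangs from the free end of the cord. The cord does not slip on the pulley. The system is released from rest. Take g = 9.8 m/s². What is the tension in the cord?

I = ½MR² = (1/2)(11.7)(0.178)² = 0.1854 kg·m².
Block: mg − T = ma. Pulley: TR = Iα. No-slip: a = αR, so T = (I/R²)a = 5.850·a.
Then mg = (m + 5.850)a, so a = (7.95)(9.8)/(7.95 + 5.850) = 5.646 m/s².
T = 5.850·a = 33.03 N.

T ≈ 33.0 N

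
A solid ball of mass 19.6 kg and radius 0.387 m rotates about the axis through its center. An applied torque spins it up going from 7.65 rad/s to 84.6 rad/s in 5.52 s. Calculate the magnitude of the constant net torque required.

τ ≈ 16.4 N·m

I = (2/5)MR² = (2/5)(19.6)(0.387)² = 1.174 kg·m².
α = Δω/Δt = (84.6 − 7.65)/5.52 = 13.94 rad/s².
τ = Iα = (1.174)(13.94) = 16.37 N·m.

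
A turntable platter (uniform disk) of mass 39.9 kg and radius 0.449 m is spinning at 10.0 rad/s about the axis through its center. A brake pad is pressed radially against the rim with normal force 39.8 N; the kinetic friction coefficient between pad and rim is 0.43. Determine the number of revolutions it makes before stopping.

I = ½MR² = (1/2)(39.9)(0.449)² = 4.022 kg·m².
Friction force f = μN = (0.43)(39.8) = 17.11 N at the rim; torque magnitude τ = fR = 7.684 N·m, opposing ω.
|α| = τ/I = 7.684/4.022 = 1.911 rad/s² (deceleration).
ω² = ω₀² − 2|α|θ with ω = 0 ⇒ θ = ω₀²/(2|α|) = 26.17 rad = 4.165 rev.

≈ 4.17 revolutions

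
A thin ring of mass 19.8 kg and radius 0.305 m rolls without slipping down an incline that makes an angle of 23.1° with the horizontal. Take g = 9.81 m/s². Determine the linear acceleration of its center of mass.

Translation along the incline: Mg sinθ − f = Ma.
Rotation about the center: fR = Iα with I = MR². No-slip gives a = αR, so f = (I/R²)a = M a.
Substituting: Mg sinθ = (1 + 1.000)Ma, so a = g sinθ/(1 + 1.000) = (9.81) sin 23.1° / 2.000 = 1.924 m/s².

a ≈ 1.92 m/s²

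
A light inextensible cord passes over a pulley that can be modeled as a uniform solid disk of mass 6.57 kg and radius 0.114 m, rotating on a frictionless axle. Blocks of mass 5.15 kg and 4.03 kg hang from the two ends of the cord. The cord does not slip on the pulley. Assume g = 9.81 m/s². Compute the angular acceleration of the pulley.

α ≈ 7.73 rad/s²

I = ½MR² = (1/2)(6.57)(0.114)² = 0.04269 kg·m².
Heavier block: m₁g − T₁ = m₁a. Lighter block: T₂ − m₂g = m₂a.
Pulley: (T₁ − T₂)R = Iα = I(a/R), so T₁ − T₂ = (I/R²)a = (1/2)M_p a = 3.285·a.
Adding the three: (m₁ − m₂)g = (m₁ + m₂ + 3.285)a, so a = (5.15 − 4.03)(9.81)/(5.15 + 4.03 + 3.285) = 0.8814 m/s².
α = a/R = 0.8814/0.114 = 7.732 rad/s².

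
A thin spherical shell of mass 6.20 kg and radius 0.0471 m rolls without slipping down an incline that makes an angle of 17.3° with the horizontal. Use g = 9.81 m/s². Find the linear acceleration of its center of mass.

Translation along the incline: Mg sinθ − f = Ma.
Rotation about the center: fR = Iα with I = (2/3)MR². No-slip gives a = αR, so f = (I/R²)a = (2/3)M a.
Substituting: Mg sinθ = (1 + 0.6667)Ma, so a = g sinθ/(1 + 0.6667) = (9.81) sin 17.3° / 1.667 = 1.750 m/s².

a ≈ 1.75 m/s²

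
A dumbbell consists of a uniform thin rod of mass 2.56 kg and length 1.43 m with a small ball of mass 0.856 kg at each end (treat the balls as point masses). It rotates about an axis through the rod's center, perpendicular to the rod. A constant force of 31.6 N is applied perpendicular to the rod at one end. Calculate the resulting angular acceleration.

α ≈ 17.2 rad/s²

I_rod = (1/12)ML² = (1/12)(2.56)(1.43)² = 0.4362 kg·m².
I_balls = 2·m·(L/2)² = 2(0.856)(0.7150)² = 0.8752 kg·m².
Total I = 1.311 kg·m².
τ = F·(L/2) = (31.6)(0.715) = 22.59 N·m.
α = τ/I = 22.59/1.311 = 17.23 rad/s².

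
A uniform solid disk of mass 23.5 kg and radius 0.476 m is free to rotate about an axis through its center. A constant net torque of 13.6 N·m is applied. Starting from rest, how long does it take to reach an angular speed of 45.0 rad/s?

I = ½MR² = (1/2)(23.5)(0.476)² = 2.662 kg·m².
α = τ/I = 13.6/2.662 = 5.108 rad/s².
ω = αt ⇒ t = ω/α = 45.0/5.108 = 8.809 s.

t ≈ 8.81 s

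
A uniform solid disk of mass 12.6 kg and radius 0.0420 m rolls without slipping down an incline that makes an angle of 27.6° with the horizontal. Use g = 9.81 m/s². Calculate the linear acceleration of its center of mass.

Translation along the incline: Mg sinθ − f = Ma.
Rotation about the center: fR = Iα with I = ½MR². No-slip gives a = αR, so f = (I/R²)a = (1/2)M a.
Substituting: Mg sinθ = (1 + 0.5000)Ma, so a = g sinθ/(1 + 0.5000) = (9.81) sin 27.6° / 1.500 = 3.030 m/s².

a ≈ 3.03 m/s²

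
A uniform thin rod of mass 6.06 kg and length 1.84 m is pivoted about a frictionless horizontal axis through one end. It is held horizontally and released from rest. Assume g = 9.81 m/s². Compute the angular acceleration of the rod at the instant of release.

About the pivot, I = (1/3)ML² = (1/3)(6.06)(1.84)² = 6.839 kg·m².
The weight acts at the center, a distance L/2 = 0.9200 m from the pivot; τ = Mg(L/2) = 54.69 N·m.
α = τ/I = 54.69/6.839 = 7.997 rad/s².

α ≈ 8.00 rad/s²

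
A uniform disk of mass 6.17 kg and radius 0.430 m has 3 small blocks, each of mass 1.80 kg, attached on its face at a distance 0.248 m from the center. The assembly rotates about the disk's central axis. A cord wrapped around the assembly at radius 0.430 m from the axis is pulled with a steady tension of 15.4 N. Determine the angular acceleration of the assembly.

I_disk = ½MR² = ½(6.17)(0.430)² = 0.5704 kg·m².
I_blocks = 3·m·r² = 3(1.80)(0.248)² = 0.3321 kg·m².
Total I = 0.9025 kg·m².
τ = F r = (15.4)(0.430) = 6.622 N·m.
α = τ/I = 6.622/0.9025 = 7.337 rad/s².

α ≈ 7.34 rad/s²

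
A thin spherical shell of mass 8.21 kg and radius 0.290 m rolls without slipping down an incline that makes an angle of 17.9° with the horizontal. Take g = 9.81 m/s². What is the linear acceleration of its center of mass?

Translation along the incline: Mg sinθ − f = Ma.
Rotation about the center: fR = Iα with I = (2/3)MR². No-slip gives a = αR, so f = (I/R²)a = (2/3)M a.
Substituting: Mg sinθ = (1 + 0.6667)Ma, so a = g sinθ/(1 + 0.6667) = (9.81) sin 17.9° / 1.667 = 1.809 m/s².

a ≈ 1.81 m/s²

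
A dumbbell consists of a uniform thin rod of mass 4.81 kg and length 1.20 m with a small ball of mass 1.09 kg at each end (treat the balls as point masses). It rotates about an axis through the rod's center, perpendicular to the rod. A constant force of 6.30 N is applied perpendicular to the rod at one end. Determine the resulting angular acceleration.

α ≈ 2.78 rad/s²

I_rod = (1/12)ML² = (1/12)(4.81)(1.20)² = 0.5772 kg·m².
I_balls = 2·m·(L/2)² = 2(1.09)(0.6000)² = 0.7848 kg·m².
Total I = 1.362 kg·m².
τ = F·(L/2) = (6.30)(0.600) = 3.780 N·m.
α = τ/I = 3.780/1.362 = 2.775 rad/s².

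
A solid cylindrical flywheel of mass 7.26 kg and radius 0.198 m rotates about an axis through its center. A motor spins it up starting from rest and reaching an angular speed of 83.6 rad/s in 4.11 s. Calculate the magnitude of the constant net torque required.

I = ½MR² = (1/2)(7.26)(0.198)² = 0.1423 kg·m².
α = Δω/Δt = (83.6 − 0)/4.11 = 20.34 rad/s².
τ = Iα = (0.1423)(20.34) = 2.895 N·m.

τ ≈ 2.89 N·m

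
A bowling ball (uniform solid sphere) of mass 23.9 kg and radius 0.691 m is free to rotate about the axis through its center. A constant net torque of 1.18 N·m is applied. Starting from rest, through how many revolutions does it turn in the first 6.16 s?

I = (2/5)MR² = (2/5)(23.9)(0.691)² = 4.565 kg·m².
α = τ/I = 1.18/4.565 = 0.2585 rad/s².
θ = ½αt² = ½(0.2585)(6.16)² = 4.905 rad.
Revolutions = θ/(2π) = 0.7806.

≈ 0.781 revolutions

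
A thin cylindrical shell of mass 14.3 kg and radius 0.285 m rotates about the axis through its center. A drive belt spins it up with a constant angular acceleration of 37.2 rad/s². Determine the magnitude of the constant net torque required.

I = MR² = (14.3)(0.285)² = 1.162 kg·m².
τ = Iα = (1.162)(37.20) = 43.21 N·m.

τ ≈ 43.2 N·m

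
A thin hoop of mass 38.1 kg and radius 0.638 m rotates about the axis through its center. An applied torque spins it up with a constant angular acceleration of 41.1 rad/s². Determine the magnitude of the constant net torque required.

τ ≈ 637 N·m

I = MR² = (38.1)(0.638)² = 15.51 kg·m².
τ = Iα = (15.51)(41.10) = 637.4 N·m.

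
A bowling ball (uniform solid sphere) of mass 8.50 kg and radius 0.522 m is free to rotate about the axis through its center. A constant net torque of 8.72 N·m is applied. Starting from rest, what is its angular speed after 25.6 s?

I = (2/5)MR² = (2/5)(8.50)(0.522)² = 0.9264 kg·m².
α = τ/I = 8.72/0.9264 = 9.412 rad/s².
ω = ω₀ + αt = 0 + (9.412)(25.6) = 241.0 rad/s.

ω ≈ 241 rad/s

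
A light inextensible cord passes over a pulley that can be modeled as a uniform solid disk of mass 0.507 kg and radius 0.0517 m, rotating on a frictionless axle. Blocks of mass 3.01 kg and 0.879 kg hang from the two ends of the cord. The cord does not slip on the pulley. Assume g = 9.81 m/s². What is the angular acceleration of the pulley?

I = ½MR² = (1/2)(0.507)(0.0517)² = 0.0006776 kg·m².
Heavier block: m₁g − T₁ = m₁a. Lighter block: T₂ − m₂g = m₂a.
Pulley: (T₁ − T₂)R = Iα = I(a/R), so T₁ − T₂ = (I/R²)a = (1/2)M_p a = 0.2535·a.
Adding the three: (m₁ − m₂)g = (m₁ + m₂ + 0.2535)a, so a = (3.01 − 0.879)(9.81)/(3.01 + 0.879 + 0.2535) = 5.046 m/s².
α = a/R = 5.046/0.0517 = 97.61 rad/s².

α ≈ 97.6 rad/s²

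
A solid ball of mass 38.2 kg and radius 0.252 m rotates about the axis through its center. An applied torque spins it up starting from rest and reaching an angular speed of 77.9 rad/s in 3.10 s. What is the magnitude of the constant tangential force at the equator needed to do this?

I = (2/5)MR² = (2/5)(38.2)(0.252)² = 0.9703 kg·m².
α = Δω/Δt = (77.9 − 0)/3.10 = 25.13 rad/s².
The required torque is τ = Iα = (0.9703)(25.13) = 24.38 N·m.
A tangential force at the equator gives τ = FR, so F = τ/R = 24.38/0.252 = 96.76 N.

F ≈ 96.8 N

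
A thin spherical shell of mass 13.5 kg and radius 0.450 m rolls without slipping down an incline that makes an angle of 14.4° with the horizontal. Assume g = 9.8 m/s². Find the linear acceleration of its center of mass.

a ≈ 1.46 m/s²

Translation along the incline: Mg sinθ − f = Ma.
Rotation about the center: fR = Iα with I = (2/3)MR². No-slip gives a = αR, so f = (I/R²)a = (2/3)M a.
Substituting: Mg sinθ = (1 + 0.6667)Ma, so a = g sinθ/(1 + 0.6667) = (9.8) sin 14.4° / 1.667 = 1.462 m/s².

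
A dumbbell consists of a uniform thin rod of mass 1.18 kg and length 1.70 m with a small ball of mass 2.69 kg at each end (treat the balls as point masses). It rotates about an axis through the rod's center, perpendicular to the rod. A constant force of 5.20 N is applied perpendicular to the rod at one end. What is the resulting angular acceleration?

I_rod = (1/12)ML² = (1/12)(1.18)(1.70)² = 0.2842 kg·m².
I_balls = 2·m·(L/2)² = 2(2.69)(0.8500)² = 3.887 kg·m².
Total I = 4.171 kg·m².
τ = F·(L/2) = (5.20)(0.850) = 4.420 N·m.
α = τ/I = 4.420/4.171 = 1.060 rad/s².

α ≈ 1.06 rad/s²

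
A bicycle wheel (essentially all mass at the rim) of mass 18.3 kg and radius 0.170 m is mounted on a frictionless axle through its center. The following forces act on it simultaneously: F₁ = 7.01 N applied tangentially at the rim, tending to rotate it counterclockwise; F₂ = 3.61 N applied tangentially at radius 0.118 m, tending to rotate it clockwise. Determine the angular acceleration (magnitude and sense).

I = MR² = (18.3)(0.170)² = 0.5289 kg·m².
Taking counterclockwise as positive: τ₁ = +(7.01)(0.170) = +1.192 N·m; τ₂ = −(3.61)(0.118) = −0.4260 N·m.
Net torque τ = 0.7657 N·m.
α = τ/I = 0.7657/0.5289 = 1.448 rad/s².

α ≈ 1.45 rad/s², counterclockwise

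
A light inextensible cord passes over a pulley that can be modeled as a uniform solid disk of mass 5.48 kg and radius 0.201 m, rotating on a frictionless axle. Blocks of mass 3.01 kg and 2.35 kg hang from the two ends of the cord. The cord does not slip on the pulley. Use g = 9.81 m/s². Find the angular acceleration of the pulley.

I = ½MR² = (1/2)(5.48)(0.201)² = 0.1107 kg·m².
Heavier block: m₁g − T₁ = m₁a. Lighter block: T₂ − m₂g = m₂a.
Pulley: (T₁ − T₂)R = Iα = I(a/R), so T₁ − T₂ = (I/R²)a = (1/2)M_p a = 2.740·a.
Adding the three: (m₁ − m₂)g = (m₁ + m₂ + 2.740)a, so a = (3.01 − 2.35)(9.81)/(3.01 + 2.35 + 2.740) = 0.7993 m/s².
α = a/R = 0.7993/0.201 = 3.977 rad/s².

α ≈ 3.98 rad/s²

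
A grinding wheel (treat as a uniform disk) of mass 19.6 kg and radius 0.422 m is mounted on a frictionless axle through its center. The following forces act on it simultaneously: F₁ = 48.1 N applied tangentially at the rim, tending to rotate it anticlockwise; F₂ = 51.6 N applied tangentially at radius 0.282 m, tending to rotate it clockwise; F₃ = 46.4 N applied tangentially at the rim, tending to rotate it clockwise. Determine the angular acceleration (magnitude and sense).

α ≈ 7.93 rad/s², clockwise

I = ½MR² = (1/2)(19.6)(0.422)² = 1.745 kg·m².
Taking anticlockwise as positive: τ₁ = +(48.1)(0.422) = +20.30 N·m; τ₂ = −(51.6)(0.282) = −14.55 N·m; τ₃ = −(46.4)(0.422) = −19.58 N·m.
Net torque τ = -13.83 N·m.
α = τ/I = -13.83/1.745 = -7.927 rad/s².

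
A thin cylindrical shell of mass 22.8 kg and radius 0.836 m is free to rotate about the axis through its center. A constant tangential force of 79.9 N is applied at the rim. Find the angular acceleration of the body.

α ≈ 4.19 rad/s²

I = MR² = (22.8)(0.836)² = 15.93 kg·m².
τ = F R = (79.9)(0.836) = 66.80 N·m.
From τ = Iα: α = 66.80/15.93 = 4.192 rad/s².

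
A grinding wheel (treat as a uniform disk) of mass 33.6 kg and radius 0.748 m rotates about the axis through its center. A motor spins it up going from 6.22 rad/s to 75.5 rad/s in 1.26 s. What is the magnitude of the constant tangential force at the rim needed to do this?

F ≈ 691 N

I = ½MR² = (1/2)(33.6)(0.748)² = 9.400 kg·m².
α = Δω/Δt = (75.5 − 6.22)/1.26 = 54.98 rad/s².
The required torque is τ = Iα = (9.400)(54.98) = 516.8 N·m.
A tangential force at the rim gives τ = FR, so F = τ/R = 516.8/0.748 = 691.0 N.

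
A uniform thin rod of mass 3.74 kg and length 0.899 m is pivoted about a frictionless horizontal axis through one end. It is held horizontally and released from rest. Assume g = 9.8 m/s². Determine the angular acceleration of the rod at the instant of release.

About the pivot, I = (1/3)ML² = (1/3)(3.74)(0.899)² = 1.008 kg·m².
The weight acts at the center, a distance L/2 = 0.4495 m from the pivot; τ = Mg(L/2) = 16.48 N·m.
α = τ/I = 16.48/1.008 = 16.35 rad/s².
(Equivalently α = (3g/(2L)) = 16.35 rad/s².)

α ≈ 16.4 rad/s²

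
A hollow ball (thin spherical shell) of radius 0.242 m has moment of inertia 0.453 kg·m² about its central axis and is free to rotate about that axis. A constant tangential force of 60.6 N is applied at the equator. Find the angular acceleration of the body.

α ≈ 32.4 rad/s²

τ = F R = (60.6)(0.242) = 14.67 N·m.
Newton's second law for rotation, τ = Iα, gives α = τ/I = 14.67/0.4530 = 32.37 rad/s².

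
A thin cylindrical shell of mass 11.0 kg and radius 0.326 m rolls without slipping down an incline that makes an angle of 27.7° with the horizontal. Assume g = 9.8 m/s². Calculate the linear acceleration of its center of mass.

a ≈ 2.28 m/s²

Translation along the incline: Mg sinθ − f = Ma.
Rotation about the center: fR = Iα with I = MR². No-slip gives a = αR, so f = (I/R²)a = M a.
Substituting: Mg sinθ = (1 + 1.000)Ma, so a = g sinθ/(1 + 1.000) = (9.8) sin 27.7° / 2.000 = 2.278 m/s².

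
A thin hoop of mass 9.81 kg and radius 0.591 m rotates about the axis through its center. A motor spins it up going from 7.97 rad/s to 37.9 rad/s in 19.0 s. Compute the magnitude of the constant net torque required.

I = MR² = (9.81)(0.591)² = 3.426 kg·m².
α = Δω/Δt = (37.9 − 7.97)/19.0 = 1.575 rad/s².
τ = Iα = (3.426)(1.575) = 5.398 N·m.

τ ≈ 5.40 N·m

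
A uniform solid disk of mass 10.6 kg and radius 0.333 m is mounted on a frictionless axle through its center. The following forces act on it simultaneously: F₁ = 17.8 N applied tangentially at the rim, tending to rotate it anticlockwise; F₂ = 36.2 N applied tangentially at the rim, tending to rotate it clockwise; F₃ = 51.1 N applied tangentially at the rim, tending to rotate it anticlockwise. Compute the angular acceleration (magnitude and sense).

α ≈ 18.5 rad/s², anticlockwise

I = ½MR² = (1/2)(10.6)(0.333)² = 0.5877 kg·m².
Taking anticlockwise as positive: τ₁ = +(17.8)(0.333) = +5.927 N·m; τ₂ = −(36.2)(0.333) = −12.05 N·m; τ₃ = +(51.1)(0.333) = +17.02 N·m.
Net torque τ = 10.89 N·m.
α = τ/I = 10.89/0.5877 = 18.53 rad/s².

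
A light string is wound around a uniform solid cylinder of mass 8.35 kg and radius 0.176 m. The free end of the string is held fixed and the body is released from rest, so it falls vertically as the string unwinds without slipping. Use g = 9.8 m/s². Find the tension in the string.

T ≈ 27.3 N

Translation: Mg − T = Ma. Rotation about the center: TR = Iα with I = ½MR².
With a = αR: T = (I/R²)a = (1/2)M a, so Mg = (1 + 0.5000)Ma.
a = g/(1 + 0.5000) = 9.8/1.500 = 6.533 m/s².
T = 0.5000·M·a = (0.5000)(8.35)(6.533) = 27.28 N.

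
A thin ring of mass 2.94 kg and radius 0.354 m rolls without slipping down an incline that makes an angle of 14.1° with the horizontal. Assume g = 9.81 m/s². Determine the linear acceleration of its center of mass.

a ≈ 1.19 m/s²

Translation along the incline: Mg sinθ − f = Ma.
Rotation about the center: fR = Iα with I = MR². No-slip gives a = αR, so f = (I/R²)a = M a.
Substituting: Mg sinθ = (1 + 1.000)Ma, so a = g sinθ/(1 + 1.000) = (9.81) sin 14.1° / 2.000 = 1.195 m/s².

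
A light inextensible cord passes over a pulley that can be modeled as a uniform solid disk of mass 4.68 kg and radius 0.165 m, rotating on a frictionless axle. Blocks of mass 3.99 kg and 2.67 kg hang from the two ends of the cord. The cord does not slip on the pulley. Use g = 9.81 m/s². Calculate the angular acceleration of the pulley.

I = ½MR² = (1/2)(4.68)(0.165)² = 0.06371 kg·m².
Heavier block: m₁g − T₁ = m₁a. Lighter block: T₂ − m₂g = m₂a.
Pulley: (T₁ − T₂)R = Iα = I(a/R), so T₁ − T₂ = (I/R²)a = (1/2)M_p a = 2.340·a.
Adding the three: (m₁ − m₂)g = (m₁ + m₂ + 2.340)a, so a = (3.99 − 2.67)(9.81)/(3.99 + 2.67 + 2.340) = 1.439 m/s².
α = a/R = 1.439/0.165 = 8.720 rad/s².

α ≈ 8.72 rad/s²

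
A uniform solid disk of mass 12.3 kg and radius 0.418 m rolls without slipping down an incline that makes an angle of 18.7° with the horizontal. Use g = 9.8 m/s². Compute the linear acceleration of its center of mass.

a ≈ 2.09 m/s²

Translation along the incline: Mg sinθ − f = Ma.
Rotation about the center: fR = Iα with I = ½MR². No-slip gives a = αR, so f = (I/R²)a = (1/2)M a.
Substituting: Mg sinθ = (1 + 0.5000)Ma, so a = g sinθ/(1 + 0.5000) = (9.8) sin 18.7° / 1.500 = 2.095 m/s².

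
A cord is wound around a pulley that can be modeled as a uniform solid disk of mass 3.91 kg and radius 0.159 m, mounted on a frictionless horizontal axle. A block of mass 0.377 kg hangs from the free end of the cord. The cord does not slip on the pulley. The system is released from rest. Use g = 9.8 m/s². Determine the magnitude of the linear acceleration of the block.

a ≈ 1.58 m/s²

I = ½MR² = (1/2)(3.91)(0.159)² = 0.04942 kg·m².
Block: mg − T = ma. Pulley: TR = Iα. No-slip: a = αR, so T = (I/R²)a = 1.955·a.
Then mg = (m + 1.955)a, so a = (0.377)(9.8)/(0.377 + 1.955) = 1.584 m/s².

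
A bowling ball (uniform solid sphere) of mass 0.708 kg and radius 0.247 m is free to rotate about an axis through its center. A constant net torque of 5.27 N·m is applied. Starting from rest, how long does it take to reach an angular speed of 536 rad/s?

I = (2/5)MR² = (2/5)(0.708)(0.247)² = 0.01728 kg·m².
α = τ/I = 5.27/0.01728 = 305.0 rad/s².
ω = αt ⇒ t = ω/α = 536/305.0 = 1.757 s.

t ≈ 1.76 s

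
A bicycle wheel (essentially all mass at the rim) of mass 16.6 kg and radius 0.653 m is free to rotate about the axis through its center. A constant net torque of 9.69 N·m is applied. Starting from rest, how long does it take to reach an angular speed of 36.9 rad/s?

t ≈ 27.0 s

I = MR² = (16.6)(0.653)² = 7.078 kg·m².
α = τ/I = 9.69/7.078 = 1.369 rad/s².
ω = αt ⇒ t = ω/α = 36.9/1.369 = 26.95 s.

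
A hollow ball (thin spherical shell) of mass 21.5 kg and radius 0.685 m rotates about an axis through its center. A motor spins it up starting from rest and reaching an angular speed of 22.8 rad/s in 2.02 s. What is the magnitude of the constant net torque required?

I = (2/3)MR² = (2/3)(21.5)(0.685)² = 6.726 kg·m².
α = Δω/Δt = (22.8 − 0)/2.02 = 11.29 rad/s².
τ = Iα = (6.726)(11.29) = 75.91 N·m.

τ ≈ 75.9 N·m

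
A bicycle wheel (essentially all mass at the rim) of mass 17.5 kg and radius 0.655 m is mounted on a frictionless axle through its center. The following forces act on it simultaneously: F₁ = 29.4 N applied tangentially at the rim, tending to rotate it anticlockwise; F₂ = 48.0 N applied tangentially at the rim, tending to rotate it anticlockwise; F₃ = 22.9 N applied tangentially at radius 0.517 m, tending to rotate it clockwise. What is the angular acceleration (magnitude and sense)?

I = MR² = (17.5)(0.655)² = 7.508 kg·m².
Taking anticlockwise as positive: τ₁ = +(29.4)(0.655) = +19.26 N·m; τ₂ = +(48.0)(0.655) = +31.44 N·m; τ₃ = −(22.9)(0.517) = −11.84 N·m.
Net torque τ = 38.86 N·m.
α = τ/I = 38.86/7.508 = 5.176 rad/s².

α ≈ 5.18 rad/s², anticlockwise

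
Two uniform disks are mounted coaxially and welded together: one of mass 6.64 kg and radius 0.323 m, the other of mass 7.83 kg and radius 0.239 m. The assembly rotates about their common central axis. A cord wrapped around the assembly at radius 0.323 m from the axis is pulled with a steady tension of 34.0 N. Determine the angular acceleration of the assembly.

I = ½M₁R₁² + ½M₂R₂² = ½(6.64)(0.323)² + ½(7.83)(0.239)² = 0.5700 kg·m².
τ = F r = (34.0)(0.323) = 10.98 N·m.
α = τ/I = 10.98/0.5700 = 19.27 rad/s².

α ≈ 19.3 rad/s²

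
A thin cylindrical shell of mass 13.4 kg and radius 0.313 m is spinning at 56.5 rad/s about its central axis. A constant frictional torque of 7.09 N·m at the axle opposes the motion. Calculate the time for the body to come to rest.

I = MR² = (13.4)(0.313)² = 1.313 kg·m².
The net torque has magnitude 7.09 N·m, opposing ω.
|α| = τ/I = 7.090/1.313 = 5.401 rad/s² (deceleration).
0 = ω₀ − |α|t ⇒ t = ω₀/|α| = 56.5/5.401 = 10.46 s.

t ≈ 10.5 s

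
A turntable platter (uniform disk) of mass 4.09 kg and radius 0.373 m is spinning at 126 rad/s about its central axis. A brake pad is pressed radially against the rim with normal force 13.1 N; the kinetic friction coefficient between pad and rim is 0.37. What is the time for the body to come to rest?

I = ½MR² = (1/2)(4.09)(0.373)² = 0.2845 kg·m².
Friction force f = μN = (0.37)(13.1) = 4.847 N at the rim; torque magnitude τ = fR = 1.808 N·m, opposing ω.
|α| = τ/I = 1.808/0.2845 = 6.354 rad/s² (deceleration).
0 = ω₀ − |α|t ⇒ t = ω₀/|α| = 126/6.354 = 19.83 s.

t ≈ 19.8 s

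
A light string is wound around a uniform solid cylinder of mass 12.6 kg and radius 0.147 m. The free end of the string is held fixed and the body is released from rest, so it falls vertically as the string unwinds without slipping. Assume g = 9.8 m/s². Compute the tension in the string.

T ≈ 41.2 N

Translation: Mg − T = Ma. Rotation about the center: TR = Iα with I = ½MR².
With a = αR: T = (I/R²)a = (1/2)M a, so Mg = (1 + 0.5000)Ma.
a = g/(1 + 0.5000) = 9.8/1.500 = 6.533 m/s².
T = 0.5000·M·a = (0.5000)(12.6)(6.533) = 41.16 N.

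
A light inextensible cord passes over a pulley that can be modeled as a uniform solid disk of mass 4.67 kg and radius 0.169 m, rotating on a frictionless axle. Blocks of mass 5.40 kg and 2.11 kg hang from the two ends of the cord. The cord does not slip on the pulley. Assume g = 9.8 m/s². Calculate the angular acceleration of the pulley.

α ≈ 19.4 rad/s²

I = ½MR² = (1/2)(4.67)(0.169)² = 0.06669 kg·m².
Heavier block: m₁g − T₁ = m₁a. Lighter block: T₂ − m₂g = m₂a.
Pulley: (T₁ − T₂)R = Iα = I(a/R), so T₁ − T₂ = (I/R²)a = (1/2)M_p a = 2.335·a.
Adding the three: (m₁ − m₂)g = (m₁ + m₂ + 2.335)a, so a = (5.40 − 2.11)(9.8)/(5.40 + 2.11 + 2.335) = 3.275 m/s².
α = a/R = 3.275/0.169 = 19.38 rad/s².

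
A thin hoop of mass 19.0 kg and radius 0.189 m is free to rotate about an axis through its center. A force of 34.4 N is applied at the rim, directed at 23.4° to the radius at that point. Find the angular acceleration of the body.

I = MR² = (19.0)(0.189)² = 0.6787 kg·m².
Only the tangential component produces torque: τ = F R sinθ = (34.4)(0.189) sin 23.4° = 2.582 N·m.
Newton's second law for rotation, τ = Iα, gives α = τ/I = 2.582/0.6787 = 3.804 rad/s².

α ≈ 3.80 rad/s²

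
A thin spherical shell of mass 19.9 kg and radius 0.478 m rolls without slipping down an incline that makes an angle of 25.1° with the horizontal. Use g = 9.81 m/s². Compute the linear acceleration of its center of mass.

Translation along the incline: Mg sinθ − f = Ma.
Rotation about the center: fR = Iα with I = (2/3)MR². No-slip gives a = αR, so f = (I/R²)a = (2/3)M a.
Substituting: Mg sinθ = (1 + 0.6667)Ma, so a = g sinθ/(1 + 0.6667) = (9.81) sin 25.1° / 1.667 = 2.497 m/s².

a ≈ 2.50 m/s²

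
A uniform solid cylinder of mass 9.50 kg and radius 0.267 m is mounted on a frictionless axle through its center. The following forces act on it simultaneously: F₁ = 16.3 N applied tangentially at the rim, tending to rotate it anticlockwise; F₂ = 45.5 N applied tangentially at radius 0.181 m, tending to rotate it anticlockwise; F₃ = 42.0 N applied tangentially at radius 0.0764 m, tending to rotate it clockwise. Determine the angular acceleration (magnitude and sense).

I = ½MR² = (1/2)(9.50)(0.267)² = 0.3386 kg·m².
Taking anticlockwise as positive: τ₁ = +(16.3)(0.267) = +4.352 N·m; τ₂ = +(45.5)(0.181) = +8.236 N·m; τ₃ = −(42.0)(0.0764) = −3.209 N·m.
Net torque τ = 9.379 N·m.
α = τ/I = 9.379/0.3386 = 27.70 rad/s².

α ≈ 27.7 rad/s², anticlockwise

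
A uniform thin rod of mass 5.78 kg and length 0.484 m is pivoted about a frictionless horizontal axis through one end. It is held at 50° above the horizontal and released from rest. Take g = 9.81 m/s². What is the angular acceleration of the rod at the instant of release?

α ≈ 19.5 rad/s²

About the pivot, I = (1/3)ML² = (1/3)(5.78)(0.484)² = 0.4513 kg·m².
The weight acts at the center, a distance L/2 = 0.2420 m from the pivot; τ = Mg(L/2) cos 50° = 8.820 N·m.
α = τ/I = 8.820/0.4513 = 19.54 rad/s².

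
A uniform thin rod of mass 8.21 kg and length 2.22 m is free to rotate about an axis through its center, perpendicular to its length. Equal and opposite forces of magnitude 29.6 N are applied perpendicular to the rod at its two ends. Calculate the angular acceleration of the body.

α ≈ 19.5 rad/s²

I = (1/12)ML² = (1/12)(8.21)(2.22)² = 3.372 kg·m².
The couple gives τ = F·(L/2) + F·(L/2) = F L = (29.6)(2.22) = 65.71 N·m.
Newton's second law for rotation, τ = Iα, gives α = τ/I = 65.71/3.372 = 19.49 rad/s².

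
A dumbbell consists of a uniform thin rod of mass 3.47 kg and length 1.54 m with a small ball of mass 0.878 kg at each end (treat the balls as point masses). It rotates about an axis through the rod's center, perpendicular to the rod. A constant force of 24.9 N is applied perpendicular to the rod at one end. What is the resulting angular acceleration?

I_rod = (1/12)ML² = (1/12)(3.47)(1.54)² = 0.6858 kg·m².
I_balls = 2·m·(L/2)² = 2(0.878)(0.7700)² = 1.041 kg·m².
Total I = 1.727 kg·m².
τ = F·(L/2) = (24.9)(0.770) = 19.17 N·m.
α = τ/I = 19.17/1.727 = 11.10 rad/s².

α ≈ 11.1 rad/s²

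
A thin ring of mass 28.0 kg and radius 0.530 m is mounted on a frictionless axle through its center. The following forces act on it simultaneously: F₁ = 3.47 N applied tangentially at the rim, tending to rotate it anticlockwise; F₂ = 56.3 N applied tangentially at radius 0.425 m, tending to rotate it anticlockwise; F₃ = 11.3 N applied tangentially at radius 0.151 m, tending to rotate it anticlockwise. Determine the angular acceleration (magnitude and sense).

I = MR² = (28.0)(0.530)² = 7.865 kg·m².
Taking anticlockwise as positive: τ₁ = +(3.47)(0.530) = +1.839 N·m; τ₂ = +(56.3)(0.425) = +23.93 N·m; τ₃ = +(11.3)(0.151) = +1.706 N·m.
Net torque τ = 27.47 N·m.
α = τ/I = 27.47/7.865 = 3.493 rad/s².

α ≈ 3.49 rad/s², anticlockwise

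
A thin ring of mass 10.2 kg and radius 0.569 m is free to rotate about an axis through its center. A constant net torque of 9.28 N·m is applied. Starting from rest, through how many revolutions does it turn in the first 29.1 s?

≈ 189 revolutions

I = MR² = (10.2)(0.569)² = 3.302 kg·m².
α = τ/I = 9.28/3.302 = 2.810 rad/s².
θ = ½αt² = ½(2.810)(29.1)² = 1190 rad.
Revolutions = θ/(2π) = 189.4.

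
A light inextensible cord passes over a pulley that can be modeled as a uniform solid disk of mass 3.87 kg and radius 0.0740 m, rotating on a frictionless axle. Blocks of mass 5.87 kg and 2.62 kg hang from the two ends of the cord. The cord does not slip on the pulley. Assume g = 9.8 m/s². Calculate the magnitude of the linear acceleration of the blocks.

a ≈ 3.06 m/s²

I = ½MR² = (1/2)(3.87)(0.0740)² = 0.01060 kg·m².
Heavier block: m₁g − T₁ = m₁a. Lighter block: T₂ − m₂g = m₂a.
Pulley: (T₁ − T₂)R = Iα = I(a/R), so T₁ − T₂ = (I/R²)a = (1/2)M_p a = 1.935·a.
Adding the three: (m₁ − m₂)g = (m₁ + m₂ + 1.935)a, so a = (5.87 − 2.62)(9.8)/(5.87 + 2.62 + 1.935) = 3.055 m/s².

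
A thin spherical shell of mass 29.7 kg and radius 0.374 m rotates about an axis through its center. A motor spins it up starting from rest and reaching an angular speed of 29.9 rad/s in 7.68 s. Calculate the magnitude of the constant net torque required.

I = (2/3)MR² = (2/3)(29.7)(0.374)² = 2.770 kg·m².
α = Δω/Δt = (29.9 − 0)/7.68 = 3.893 rad/s².
τ = Iα = (2.770)(3.893) = 10.78 N·m.

τ ≈ 10.8 N·m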